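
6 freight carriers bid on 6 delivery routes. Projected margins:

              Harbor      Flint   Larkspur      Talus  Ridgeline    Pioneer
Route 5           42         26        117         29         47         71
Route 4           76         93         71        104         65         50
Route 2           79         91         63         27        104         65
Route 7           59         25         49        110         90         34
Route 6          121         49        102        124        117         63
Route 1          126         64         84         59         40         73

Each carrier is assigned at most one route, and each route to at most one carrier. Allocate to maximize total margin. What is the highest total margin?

Max total: $628k

This is the linear assignment problem.
Optimal: Harbor→Route 1 ($126k), Flint→Route 4 ($93k), Larkspur→Route 5 ($117k), Talus→Route 7 ($110k), Ridgeline→Route 6 ($117k), Pioneer→Route 2 ($65k) — total 126+93+117+110+117+65 = $628k.
Next-best assignment: Harbor→Route 6, Flint→Route 4, Larkspur→Route 5, Talus→Route 7, Ridgeline→Route 2, Pioneer→Route 1 = $618k.
Swapping Ridgeline↔Harbor (Ridgeline→Route 1 $40k, Harbor→Route 6 $121k) loses 82.
Every other assignment is strictly worse.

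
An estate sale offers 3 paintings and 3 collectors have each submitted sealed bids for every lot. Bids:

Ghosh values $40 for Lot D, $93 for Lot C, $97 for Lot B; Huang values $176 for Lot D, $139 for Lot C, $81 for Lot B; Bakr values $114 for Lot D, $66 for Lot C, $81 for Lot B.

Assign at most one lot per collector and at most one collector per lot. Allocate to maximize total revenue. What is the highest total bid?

Max total: $350

This is a one-to-one assignment (maximum-weight bipartite matching).
Optimal: Ghosh→Lot C ($93), Huang→Lot D ($176), Bakr→Lot B ($81) — total 93+176+81 = $350.
Max-entry greedy (repeatedly take the single best remaining cell) gives $339, worse by 11.
No other one-to-one assignment exceeds $350.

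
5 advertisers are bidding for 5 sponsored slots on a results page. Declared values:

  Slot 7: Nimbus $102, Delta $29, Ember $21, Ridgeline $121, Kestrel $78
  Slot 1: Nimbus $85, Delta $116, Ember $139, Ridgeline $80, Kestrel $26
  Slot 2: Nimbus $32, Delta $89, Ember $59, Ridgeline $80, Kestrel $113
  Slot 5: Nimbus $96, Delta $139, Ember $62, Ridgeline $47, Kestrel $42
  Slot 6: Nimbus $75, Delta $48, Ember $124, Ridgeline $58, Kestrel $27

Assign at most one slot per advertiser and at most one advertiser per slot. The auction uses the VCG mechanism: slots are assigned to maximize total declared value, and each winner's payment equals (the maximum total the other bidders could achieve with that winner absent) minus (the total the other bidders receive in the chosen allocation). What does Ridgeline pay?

Efficient allocation: Nimbus→Slot 6 ($75), Delta→Slot 5 ($139), Ember→Slot 1 ($139), Ridgeline→Slot 7 ($121), Kestrel→Slot 2 ($113); total welfare W = $587.
Ridgeline receives Slot 7 at value $121, so the others get W − 121 = $466.
Without Ridgeline: best allocation of the remaining 4 bidders over all 5 slots is Nimbus→Slot 7 ($102), Delta→Slot 5 ($139), Ember→Slot 1 ($139), Kestrel→Slot 2 ($113), total $493.
VCG payment = (others' best without Ridgeline) − (others' welfare with Ridgeline) = 493 − 466 = $27.

Ridgeline pays $27.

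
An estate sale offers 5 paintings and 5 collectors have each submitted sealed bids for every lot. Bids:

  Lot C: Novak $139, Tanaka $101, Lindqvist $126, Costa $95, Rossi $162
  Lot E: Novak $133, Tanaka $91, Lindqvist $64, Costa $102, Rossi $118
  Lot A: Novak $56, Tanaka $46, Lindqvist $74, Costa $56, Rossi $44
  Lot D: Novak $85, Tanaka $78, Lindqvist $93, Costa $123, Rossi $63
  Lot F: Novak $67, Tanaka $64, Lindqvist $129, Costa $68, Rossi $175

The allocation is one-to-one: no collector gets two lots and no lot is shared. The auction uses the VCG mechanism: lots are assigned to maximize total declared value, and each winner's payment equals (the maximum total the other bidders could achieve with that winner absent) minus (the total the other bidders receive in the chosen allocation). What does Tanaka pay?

Efficient allocation: Novak→Lot E ($133), Tanaka→Lot C ($101), Lindqvist→Lot A ($74), Costa→Lot D ($123), Rossi→Lot F ($175); total welfare W = $606.
Tanaka receives Lot C at value $101, so the others get W − 101 = $505.
Without Tanaka: best allocation of the remaining 4 bidders over all 5 lots is Novak→Lot E ($133), Lindqvist→Lot C ($126), Costa→Lot D ($123), Rossi→Lot F ($175), total $557.
VCG payment = (others' best without Tanaka) − (others' welfare with Tanaka) = 557 − 505 = $52.

Tanaka pays $52.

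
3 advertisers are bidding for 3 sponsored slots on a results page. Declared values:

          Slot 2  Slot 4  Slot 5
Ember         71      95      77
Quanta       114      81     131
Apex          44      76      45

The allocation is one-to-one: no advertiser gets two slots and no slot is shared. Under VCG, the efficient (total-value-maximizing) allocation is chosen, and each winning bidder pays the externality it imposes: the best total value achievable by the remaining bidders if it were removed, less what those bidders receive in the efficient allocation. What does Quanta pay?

Efficient allocation: Ember→Slot 2 ($71), Quanta→Slot 5 ($131), Apex→Slot 4 ($76); total welfare W = $278.
Quanta receives Slot 5 at value $131, so the others get W − 131 = $147.
Without Quanta: best allocation of the remaining 2 bidders over all 3 slots is Ember→Slot 5 ($77), Apex→Slot 4 ($76), total $153.
VCG payment = (others' best without Quanta) − (others' welfare with Quanta) = 153 − 147 = $6.

Quanta pays $6.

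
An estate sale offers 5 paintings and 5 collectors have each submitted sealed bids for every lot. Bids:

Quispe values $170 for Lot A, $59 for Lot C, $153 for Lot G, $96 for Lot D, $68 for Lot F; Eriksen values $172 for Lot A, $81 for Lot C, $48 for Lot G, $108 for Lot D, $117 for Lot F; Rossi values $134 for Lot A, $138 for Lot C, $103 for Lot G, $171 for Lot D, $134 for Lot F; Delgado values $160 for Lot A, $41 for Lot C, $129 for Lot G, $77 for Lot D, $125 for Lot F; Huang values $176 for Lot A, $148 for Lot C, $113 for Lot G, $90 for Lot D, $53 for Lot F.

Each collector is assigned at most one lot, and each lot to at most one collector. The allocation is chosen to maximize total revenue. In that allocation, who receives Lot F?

Delgado receives Lot F.

Optimal: Quispe→Lot G ($153), Eriksen→Lot A ($172), Rossi→Lot D ($171), Delgado→Lot F ($125), Huang→Lot C ($148) — total 153+172+171+125+148 = $769.
Column-greedy (each lot in turn goes to its best remaining collector) gives $700, worse by 69.
Every other assignment is strictly worse.
Delgado's own top lot is Lot A ($160), but forcing Delgado→Lot A and reassigning the rest optimally gives only $749 — worse by 20.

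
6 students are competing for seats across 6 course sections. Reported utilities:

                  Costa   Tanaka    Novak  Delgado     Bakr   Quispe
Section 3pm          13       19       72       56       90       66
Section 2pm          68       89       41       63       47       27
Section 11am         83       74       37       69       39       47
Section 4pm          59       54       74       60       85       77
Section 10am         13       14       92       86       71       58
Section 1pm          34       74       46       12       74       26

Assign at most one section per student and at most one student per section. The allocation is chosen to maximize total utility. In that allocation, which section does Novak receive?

Novak receives Section 3pm.

Optimal: Costa→Section 11am (83 points), Tanaka→Section 2pm (89 points), Novak→Section 3pm (72 points), Delgado→Section 10am (86 points), Bakr→Section 1pm (74 points), Quispe→Section 4pm (77 points) — total 83+89+72+86+74+77 = 481 points.
Row-greedy (each student in turn takes its best remaining section) gives 440 points, worse by 41.
Next-best assignment: Costa→Section 11am, Tanaka→Section 1pm, Novak→Section 10am, Delgado→Section 2pm, Bakr→Section 3pm, Quispe→Section 4pm = 479 points.
Swapping Costa↔Novak (Costa→Section 3pm 13 points, Novak→Section 11am 37 points) loses 105.
Novak's own top section is Section 10am (92 points), but forcing Novak→Section 10am and reassigning the rest optimally gives only 479 points — worse by 2.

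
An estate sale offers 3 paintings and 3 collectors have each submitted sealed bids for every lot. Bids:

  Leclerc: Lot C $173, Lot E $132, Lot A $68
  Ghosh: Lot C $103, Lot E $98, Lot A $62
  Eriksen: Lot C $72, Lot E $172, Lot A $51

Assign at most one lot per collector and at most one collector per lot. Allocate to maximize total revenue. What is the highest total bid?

Optimal: Leclerc→Lot C ($173), Ghosh→Lot A ($62), Eriksen→Lot E ($172) — total 173+62+172 = $407.
Next-best assignment: Leclerc→Lot A, Ghosh→Lot C, Eriksen→Lot E = $343.
Every other assignment is strictly worse.

Max total: $407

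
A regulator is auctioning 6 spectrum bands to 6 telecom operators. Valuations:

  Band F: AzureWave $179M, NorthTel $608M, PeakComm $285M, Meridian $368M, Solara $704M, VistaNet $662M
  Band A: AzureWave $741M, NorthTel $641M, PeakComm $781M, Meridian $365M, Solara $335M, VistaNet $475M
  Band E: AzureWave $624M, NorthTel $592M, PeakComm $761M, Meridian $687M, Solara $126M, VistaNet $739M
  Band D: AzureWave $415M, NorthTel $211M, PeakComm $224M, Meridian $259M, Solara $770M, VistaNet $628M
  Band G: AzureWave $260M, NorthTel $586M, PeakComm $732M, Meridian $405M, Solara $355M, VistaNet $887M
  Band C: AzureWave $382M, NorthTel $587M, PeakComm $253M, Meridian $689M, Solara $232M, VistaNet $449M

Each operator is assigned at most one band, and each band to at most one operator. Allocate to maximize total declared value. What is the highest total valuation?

Maximum total: $4456M

This is the linear assignment problem.
Optimal: AzureWave→Band A ($741M), NorthTel→Band F ($608M), PeakComm→Band E ($761M), Meridian→Band C ($689M), Solara→Band D ($770M), VistaNet→Band G ($887M) — total 741+608+761+689+770+887 = $4456M.
Column-greedy (each band in turn goes to its best remaining operator) gives $3914M, worse by 542.
Swapping AzureWave↔NorthTel (AzureWave→Band F $179M, NorthTel→Band A $641M) loses 529.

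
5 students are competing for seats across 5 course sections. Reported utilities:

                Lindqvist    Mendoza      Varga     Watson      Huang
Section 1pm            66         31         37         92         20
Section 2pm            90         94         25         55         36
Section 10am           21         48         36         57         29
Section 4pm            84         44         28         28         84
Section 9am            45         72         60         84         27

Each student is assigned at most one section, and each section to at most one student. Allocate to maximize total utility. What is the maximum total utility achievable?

Maximum total: 374 points

This is a one-to-one assignment (maximum-weight bipartite matching).
Optimal: Lindqvist→Section 2pm (90 points), Mendoza→Section 10am (48 points), Varga→Section 9am (60 points), Watson→Section 1pm (92 points), Huang→Section 4pm (84 points) — total 90+48+60+92+84 = 374 points.
Column-greedy (each section in turn goes to its best remaining student) gives 333 points, worse by 41.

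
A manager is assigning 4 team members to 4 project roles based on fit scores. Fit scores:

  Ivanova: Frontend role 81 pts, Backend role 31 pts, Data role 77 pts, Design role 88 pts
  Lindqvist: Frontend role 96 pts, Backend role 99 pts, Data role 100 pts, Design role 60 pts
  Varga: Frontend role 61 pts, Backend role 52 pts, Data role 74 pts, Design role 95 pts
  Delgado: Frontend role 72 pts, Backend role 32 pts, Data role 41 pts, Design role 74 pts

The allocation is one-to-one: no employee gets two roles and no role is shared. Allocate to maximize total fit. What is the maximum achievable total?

Maximum total: 343 pts

This is the linear assignment problem.
Optimal: Ivanova→Data role (77 pts), Lindqvist→Backend role (99 pts), Varga→Design role (95 pts), Delgado→Frontend role (72 pts) — total 77+99+95+72 = 343 pts.
Checked against all permutations: 343 pts is optimal.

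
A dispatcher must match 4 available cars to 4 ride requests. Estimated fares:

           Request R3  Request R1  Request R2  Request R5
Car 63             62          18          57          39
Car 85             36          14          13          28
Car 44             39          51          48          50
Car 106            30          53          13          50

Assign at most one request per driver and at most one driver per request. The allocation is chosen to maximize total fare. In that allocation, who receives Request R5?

Car 44 receives Request R5.

Treat this as an assignment problem: match each driver to one request.
Optimal: Car 63→Request R2 ($57), Car 85→Request R3 ($36), Car 44→Request R5 ($50), Car 106→Request R1 ($53) — total 57+36+50+53 = $196.
Row-greedy (each driver in turn takes its best remaining request) gives $154, worse by 42.
Every other assignment is strictly worse.
Car 44's own top request is Request R1 ($51), but forcing Car 44→Request R1 and reassigning the rest optimally gives only $194 — worse by 2.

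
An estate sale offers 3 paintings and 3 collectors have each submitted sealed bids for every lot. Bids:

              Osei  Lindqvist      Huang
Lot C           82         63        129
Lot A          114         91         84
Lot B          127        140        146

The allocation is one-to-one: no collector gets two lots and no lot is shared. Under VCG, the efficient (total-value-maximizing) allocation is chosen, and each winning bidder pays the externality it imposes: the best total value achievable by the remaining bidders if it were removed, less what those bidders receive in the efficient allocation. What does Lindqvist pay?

Efficient allocation: Osei→Lot A ($114), Lindqvist→Lot B ($140), Huang→Lot C ($129); total welfare W = $383.
Lindqvist receives Lot B at value $140, so the others get W − 140 = $243.
Without Lindqvist: best allocation of the remaining 2 bidders over all 3 lots is Osei→Lot A ($114), Huang→Lot B ($146), total $260.
VCG payment = (others' best without Lindqvist) − (others' welfare with Lindqvist) = 260 − 243 = $17.

Lindqvist pays $17.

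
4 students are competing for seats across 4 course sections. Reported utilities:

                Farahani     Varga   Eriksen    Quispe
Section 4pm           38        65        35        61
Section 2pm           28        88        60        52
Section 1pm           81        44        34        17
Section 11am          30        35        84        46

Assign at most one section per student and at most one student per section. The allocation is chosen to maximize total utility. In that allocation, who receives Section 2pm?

Optimal: Farahani→Section 1pm (81 points), Varga→Section 2pm (88 points), Eriksen→Section 11am (84 points), Quispe→Section 4pm (61 points) — total 81+88+84+61 = 314 points.
Column-greedy (each section in turn goes to its best remaining student) gives 252 points, worse by 62.

Varga receives Section 2pm.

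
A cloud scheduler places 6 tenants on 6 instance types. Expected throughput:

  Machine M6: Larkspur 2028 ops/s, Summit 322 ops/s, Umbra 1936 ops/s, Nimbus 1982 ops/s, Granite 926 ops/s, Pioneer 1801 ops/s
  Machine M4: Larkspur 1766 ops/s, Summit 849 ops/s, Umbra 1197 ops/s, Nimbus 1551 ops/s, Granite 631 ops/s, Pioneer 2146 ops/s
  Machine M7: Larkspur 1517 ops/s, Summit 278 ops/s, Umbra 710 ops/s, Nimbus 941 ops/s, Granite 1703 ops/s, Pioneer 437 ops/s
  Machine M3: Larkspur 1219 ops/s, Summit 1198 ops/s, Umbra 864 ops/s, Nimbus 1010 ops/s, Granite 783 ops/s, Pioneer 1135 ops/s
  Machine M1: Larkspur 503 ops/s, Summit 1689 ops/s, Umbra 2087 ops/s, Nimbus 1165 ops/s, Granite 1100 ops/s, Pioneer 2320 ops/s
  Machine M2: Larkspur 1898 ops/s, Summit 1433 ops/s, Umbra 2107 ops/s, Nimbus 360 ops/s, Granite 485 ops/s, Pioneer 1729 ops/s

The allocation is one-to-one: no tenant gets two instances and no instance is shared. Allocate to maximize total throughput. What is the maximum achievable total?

Treat this as an assignment problem: match each tenant to one instance.
Optimal: Larkspur→Machine M4 (1766 ops/s), Summit→Machine M3 (1198 ops/s), Umbra→Machine M2 (2107 ops/s), Nimbus→Machine M6 (1982 ops/s), Granite→Machine M7 (1703 ops/s), Pioneer→Machine M1 (2320 ops/s) — total 1766+1198+2107+1982+1703+2320 = 11076 ops/s.
Swapping Nimbus↔Umbra (Nimbus→Machine M2 360 ops/s, Umbra→Machine M6 1936 ops/s) loses 1793.
Checked against all permutations: 11076 ops/s is optimal.

Max total: 11076 ops/s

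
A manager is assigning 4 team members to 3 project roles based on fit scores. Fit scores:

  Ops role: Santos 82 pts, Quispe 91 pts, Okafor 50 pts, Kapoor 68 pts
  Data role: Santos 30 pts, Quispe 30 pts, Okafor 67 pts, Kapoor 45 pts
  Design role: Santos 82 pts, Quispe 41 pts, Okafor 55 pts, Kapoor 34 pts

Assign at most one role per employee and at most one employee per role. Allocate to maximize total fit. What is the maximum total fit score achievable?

Treat this as an assignment problem: match each employee to one role.
Optimal: Quispe→Ops role (91 pts), Okafor→Data role (67 pts), Santos→Design role (82 pts) — total 91+67+82 = 240 pts.
Row-greedy (each employee in turn takes its best remaining role) gives 190 pts, worse by 50.
Checked against all permutations: 240 pts is optimal.

Maximum total: 240 pts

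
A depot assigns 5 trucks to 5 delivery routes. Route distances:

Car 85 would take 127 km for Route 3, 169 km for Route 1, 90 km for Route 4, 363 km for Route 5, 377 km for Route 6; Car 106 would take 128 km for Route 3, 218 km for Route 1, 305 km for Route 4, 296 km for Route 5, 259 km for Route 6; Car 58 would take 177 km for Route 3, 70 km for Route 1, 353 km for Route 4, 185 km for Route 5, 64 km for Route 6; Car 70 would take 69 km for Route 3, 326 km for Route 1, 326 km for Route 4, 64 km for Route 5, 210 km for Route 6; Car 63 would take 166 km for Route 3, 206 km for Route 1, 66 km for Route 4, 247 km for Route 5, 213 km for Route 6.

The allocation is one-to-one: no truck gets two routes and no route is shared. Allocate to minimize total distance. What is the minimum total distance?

Minimum total: 491 km

This is the linear assignment problem.
Optimal: Car 85→Route 1 (169 km), Car 106→Route 3 (128 km), Car 58→Route 6 (64 km), Car 70→Route 5 (64 km), Car 63→Route 4 (66 km) — total 169+128+64+64+66 = 491 km.
Next-best assignment: Car 85→Route 3, Car 106→Route 1, Car 58→Route 6, Car 70→Route 5, Car 63→Route 4 = 539 km.
Swapping Car 85↔Car 106 (Car 85→Route 3 127 km, Car 106→Route 1 218 km) adds 48.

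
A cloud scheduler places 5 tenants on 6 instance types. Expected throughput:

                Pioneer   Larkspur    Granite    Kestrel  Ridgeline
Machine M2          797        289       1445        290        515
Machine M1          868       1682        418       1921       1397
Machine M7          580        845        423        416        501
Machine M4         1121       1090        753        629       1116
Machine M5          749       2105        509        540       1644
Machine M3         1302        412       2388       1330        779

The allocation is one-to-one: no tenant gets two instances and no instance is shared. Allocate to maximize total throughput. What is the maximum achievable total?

Optimal: Pioneer→Machine M2 (797 ops/s), Larkspur→Machine M5 (2105 ops/s), Granite→Machine M3 (2388 ops/s), Kestrel→Machine M1 (1921 ops/s), Ridgeline→Machine M4 (1116 ops/s) — total 797+2105+2388+1921+1116 = 8327 ops/s.
Max-entry greedy (repeatedly take the single best remaining cell) gives 8050 ops/s, worse by 277.
Next-best assignment: Pioneer→Machine M7, Larkspur→Machine M5, Granite→Machine M3, Kestrel→Machine M1, Ridgeline→Machine M4 = 8110 ops/s.

Maximum total: 8327 ops/s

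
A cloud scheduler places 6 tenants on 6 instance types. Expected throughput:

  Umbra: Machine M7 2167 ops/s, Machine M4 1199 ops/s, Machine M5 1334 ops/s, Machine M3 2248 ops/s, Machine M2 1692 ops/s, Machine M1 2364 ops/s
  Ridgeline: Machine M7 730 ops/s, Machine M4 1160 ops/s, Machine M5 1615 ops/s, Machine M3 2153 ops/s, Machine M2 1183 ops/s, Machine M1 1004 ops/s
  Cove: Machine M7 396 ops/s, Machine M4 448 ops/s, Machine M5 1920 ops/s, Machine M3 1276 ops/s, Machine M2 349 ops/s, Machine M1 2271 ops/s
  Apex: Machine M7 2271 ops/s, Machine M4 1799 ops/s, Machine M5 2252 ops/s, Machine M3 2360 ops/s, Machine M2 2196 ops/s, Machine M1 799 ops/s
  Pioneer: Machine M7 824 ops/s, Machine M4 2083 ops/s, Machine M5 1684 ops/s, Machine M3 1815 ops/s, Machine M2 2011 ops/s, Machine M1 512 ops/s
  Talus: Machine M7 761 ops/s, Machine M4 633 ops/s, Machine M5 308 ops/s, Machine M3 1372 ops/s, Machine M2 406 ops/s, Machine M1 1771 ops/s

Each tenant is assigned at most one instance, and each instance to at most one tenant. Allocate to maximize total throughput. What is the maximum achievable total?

Max total: 12290 ops/s

Optimal: Umbra→Machine M7 (2167 ops/s), Ridgeline→Machine M3 (2153 ops/s), Cove→Machine M5 (1920 ops/s), Apex→Machine M2 (2196 ops/s), Pioneer→Machine M4 (2083 ops/s), Talus→Machine M1 (1771 ops/s) — total 2167+2153+1920+2196+2083+1771 = 12290 ops/s.
Row-greedy (each tenant in turn takes its best remaining instance) gives 11197 ops/s, worse by 1093.
Swapping Ridgeline↔Umbra (Ridgeline→Machine M7 730 ops/s, Umbra→Machine M3 2248 ops/s) loses 1342.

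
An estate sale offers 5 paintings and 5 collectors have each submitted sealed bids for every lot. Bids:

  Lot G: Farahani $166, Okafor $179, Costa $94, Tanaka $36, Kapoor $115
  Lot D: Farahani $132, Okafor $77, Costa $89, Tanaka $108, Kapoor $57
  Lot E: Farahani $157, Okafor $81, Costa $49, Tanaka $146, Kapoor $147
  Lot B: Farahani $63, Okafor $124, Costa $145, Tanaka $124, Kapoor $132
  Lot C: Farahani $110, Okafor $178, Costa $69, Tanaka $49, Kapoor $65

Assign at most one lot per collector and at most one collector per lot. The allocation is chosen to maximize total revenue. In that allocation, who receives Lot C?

Okafor receives Lot C.

Optimal: Farahani→Lot G ($166), Okafor→Lot C ($178), Costa→Lot B ($145), Tanaka→Lot D ($108), Kapoor→Lot E ($147) — total 166+178+145+108+147 = $744.
Row-greedy (each collector in turn takes its best remaining lot) gives $692, worse by 52.
Swapping Farahani↔Kapoor (Farahani→Lot E $157, Kapoor→Lot G $115) loses 41.
Okafor's own top lot is Lot G ($179), but forcing Okafor→Lot G and reassigning the rest optimally gives only $689 — worse by 55.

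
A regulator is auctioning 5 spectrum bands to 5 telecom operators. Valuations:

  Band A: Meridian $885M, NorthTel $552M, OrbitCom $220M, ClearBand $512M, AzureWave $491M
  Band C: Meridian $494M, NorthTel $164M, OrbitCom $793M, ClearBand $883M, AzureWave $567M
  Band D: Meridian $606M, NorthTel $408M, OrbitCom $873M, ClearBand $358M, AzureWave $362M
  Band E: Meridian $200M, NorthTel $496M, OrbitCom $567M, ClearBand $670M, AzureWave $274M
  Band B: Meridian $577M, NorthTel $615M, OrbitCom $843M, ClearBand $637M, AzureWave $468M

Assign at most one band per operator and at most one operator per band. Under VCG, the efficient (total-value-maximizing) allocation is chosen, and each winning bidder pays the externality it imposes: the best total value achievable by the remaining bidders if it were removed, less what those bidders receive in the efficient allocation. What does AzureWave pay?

Efficient allocation: Meridian→Band A ($885M), NorthTel→Band B ($615M), OrbitCom→Band D ($873M), ClearBand→Band E ($670M), AzureWave→Band C ($567M); total welfare W = $3610M.
AzureWave receives Band C at value $567M, so the others get W − 567 = $3043M.
Without AzureWave: best allocation of the remaining 4 bidders over all 5 bands is Meridian→Band A ($885M), NorthTel→Band B ($615M), OrbitCom→Band D ($873M), ClearBand→Band C ($883M), total $3256M.
VCG payment = (others' best without AzureWave) − (others' welfare with AzureWave) = 3256 − 3043 = $213M.

AzureWave pays $213M.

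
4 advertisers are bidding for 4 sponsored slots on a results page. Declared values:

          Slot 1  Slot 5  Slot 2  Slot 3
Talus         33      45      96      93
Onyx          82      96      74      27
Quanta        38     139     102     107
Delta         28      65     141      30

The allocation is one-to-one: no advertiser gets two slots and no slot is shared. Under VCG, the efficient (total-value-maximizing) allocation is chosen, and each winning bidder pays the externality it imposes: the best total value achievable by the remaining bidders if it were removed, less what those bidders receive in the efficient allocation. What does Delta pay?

Delta pays $3.

Efficient allocation: Talus→Slot 3 ($93), Onyx→Slot 1 ($82), Quanta→Slot 5 ($139), Delta→Slot 2 ($141); total welfare W = $455.
Delta receives Slot 2 at value $141, so the others get W − 141 = $314.
Without Delta: best allocation of the remaining 3 bidders over all 4 slots is Talus→Slot 2 ($96), Onyx→Slot 1 ($82), Quanta→Slot 5 ($139), total $317.
VCG payment = (others' best without Delta) − (others' welfare with Delta) = 317 − 314 = $3.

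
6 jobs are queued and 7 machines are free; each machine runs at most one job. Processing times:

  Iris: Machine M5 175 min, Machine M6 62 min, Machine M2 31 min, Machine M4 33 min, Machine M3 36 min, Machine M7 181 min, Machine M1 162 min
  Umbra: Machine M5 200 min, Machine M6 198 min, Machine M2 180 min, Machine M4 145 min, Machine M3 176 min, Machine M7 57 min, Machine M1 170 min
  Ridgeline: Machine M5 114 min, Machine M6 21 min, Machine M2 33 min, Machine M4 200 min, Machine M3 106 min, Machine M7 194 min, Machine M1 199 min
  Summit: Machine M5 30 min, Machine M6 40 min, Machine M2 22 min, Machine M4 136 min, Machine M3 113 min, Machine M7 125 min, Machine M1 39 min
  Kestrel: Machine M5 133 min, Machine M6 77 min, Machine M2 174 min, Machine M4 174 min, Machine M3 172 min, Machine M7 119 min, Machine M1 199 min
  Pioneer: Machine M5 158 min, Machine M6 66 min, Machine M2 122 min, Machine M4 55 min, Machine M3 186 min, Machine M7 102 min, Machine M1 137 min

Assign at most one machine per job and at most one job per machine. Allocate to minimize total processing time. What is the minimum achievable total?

Minimum total: 288 min

Optimal: Iris→Machine M3 (36 min), Umbra→Machine M7 (57 min), Ridgeline→Machine M2 (33 min), Summit→Machine M5 (30 min), Kestrel→Machine M6 (77 min), Pioneer→Machine M4 (55 min) — total 36+57+33+30+77+55 = 288 min.
Row-greedy (each job in turn takes its cheapest remaining machine) gives 366 min, worse by 78.
No other one-to-one assignment undercuts 288 min.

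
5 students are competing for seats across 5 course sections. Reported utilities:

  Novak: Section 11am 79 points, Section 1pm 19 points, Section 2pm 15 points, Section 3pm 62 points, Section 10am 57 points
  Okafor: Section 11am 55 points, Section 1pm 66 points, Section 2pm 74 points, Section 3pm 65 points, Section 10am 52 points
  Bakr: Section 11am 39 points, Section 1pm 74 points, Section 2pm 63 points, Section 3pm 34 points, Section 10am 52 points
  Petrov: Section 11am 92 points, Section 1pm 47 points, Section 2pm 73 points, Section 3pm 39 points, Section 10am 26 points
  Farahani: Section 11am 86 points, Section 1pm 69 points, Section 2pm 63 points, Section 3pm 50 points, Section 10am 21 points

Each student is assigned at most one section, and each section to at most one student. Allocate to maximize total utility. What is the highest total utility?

Maximum total: 355 points

Optimal: Novak→Section 10am (57 points), Okafor→Section 3pm (65 points), Bakr→Section 1pm (74 points), Petrov→Section 2pm (73 points), Farahani→Section 11am (86 points) — total 57+65+74+73+86 = 355 points.
Row-greedy (each student in turn takes its best remaining section) gives 287 points, worse by 68.
Every other assignment is strictly worse.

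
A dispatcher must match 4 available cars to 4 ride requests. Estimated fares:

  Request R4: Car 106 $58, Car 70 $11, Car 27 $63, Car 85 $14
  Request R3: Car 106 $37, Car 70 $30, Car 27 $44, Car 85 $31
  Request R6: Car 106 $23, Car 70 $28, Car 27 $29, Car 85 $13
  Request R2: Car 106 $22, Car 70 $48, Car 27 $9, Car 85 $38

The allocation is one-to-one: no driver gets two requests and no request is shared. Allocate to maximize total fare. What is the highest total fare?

This is the linear assignment problem.
Optimal: Car 106→Request R4 ($58), Car 70→Request R6 ($28), Car 27→Request R3 ($44), Car 85→Request R2 ($38) — total 58+28+44+38 = $168.
Max-entry greedy (repeatedly take the single best remaining cell) gives $161, worse by 7.
Next-best assignment: Car 106→Request R4, Car 70→Request R2, Car 27→Request R6, Car 85→Request R3 = $166.
Swapping Car 27↔Car 85 (Car 27→Request R2 $9, Car 85→Request R3 $31) loses 42.

Maximum total: $168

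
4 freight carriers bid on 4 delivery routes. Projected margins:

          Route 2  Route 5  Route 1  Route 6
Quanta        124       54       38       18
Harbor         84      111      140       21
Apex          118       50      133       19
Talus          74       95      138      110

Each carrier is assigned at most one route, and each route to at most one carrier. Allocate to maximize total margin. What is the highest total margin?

This is the linear assignment problem.
Optimal: Quanta→Route 2 ($124k), Harbor→Route 5 ($111k), Apex→Route 1 ($133k), Talus→Route 6 ($110k) — total 124+111+133+110 = $478k.
Next-best assignment: Quanta→Route 2, Harbor→Route 1, Apex→Route 5, Talus→Route 6 = $424k.
Every other assignment is strictly worse.

Maximum total: $478k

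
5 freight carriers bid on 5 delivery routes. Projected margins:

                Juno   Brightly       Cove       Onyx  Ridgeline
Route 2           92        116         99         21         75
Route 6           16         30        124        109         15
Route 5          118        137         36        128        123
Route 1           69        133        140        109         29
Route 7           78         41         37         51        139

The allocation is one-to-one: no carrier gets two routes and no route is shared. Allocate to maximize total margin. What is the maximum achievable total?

Optimal: Juno→Route 5 ($118k), Brightly→Route 2 ($116k), Cove→Route 1 ($140k), Onyx→Route 6 ($109k), Ridgeline→Route 7 ($139k) — total 118+116+140+109+139 = $622k.
Row-greedy (each carrier in turn takes its best remaining route) gives $501k, worse by 121.
Every other assignment is strictly worse.

Maximum total: $622k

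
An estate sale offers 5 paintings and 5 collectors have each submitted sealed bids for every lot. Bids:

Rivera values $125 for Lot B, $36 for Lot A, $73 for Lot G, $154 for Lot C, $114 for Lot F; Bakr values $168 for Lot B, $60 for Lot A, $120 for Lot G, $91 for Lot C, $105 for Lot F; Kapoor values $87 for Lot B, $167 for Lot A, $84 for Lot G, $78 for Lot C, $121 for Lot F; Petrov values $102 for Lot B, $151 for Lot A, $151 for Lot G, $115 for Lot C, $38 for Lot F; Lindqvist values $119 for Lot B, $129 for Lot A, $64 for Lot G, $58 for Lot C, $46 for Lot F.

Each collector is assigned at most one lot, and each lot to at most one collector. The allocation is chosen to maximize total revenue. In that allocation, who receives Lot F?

This is the linear assignment problem.
Optimal: Rivera→Lot C ($154), Bakr→Lot B ($168), Kapoor→Lot F ($121), Petrov→Lot G ($151), Lindqvist→Lot A ($129) — total 154+168+121+151+129 = $723.
Row-greedy (each collector in turn takes its best remaining lot) gives $686, worse by 37.
Kapoor's own top lot is Lot A ($167), but forcing Kapoor→Lot A and reassigning the rest optimally gives only $696 — worse by 27.

Kapoor receives Lot F.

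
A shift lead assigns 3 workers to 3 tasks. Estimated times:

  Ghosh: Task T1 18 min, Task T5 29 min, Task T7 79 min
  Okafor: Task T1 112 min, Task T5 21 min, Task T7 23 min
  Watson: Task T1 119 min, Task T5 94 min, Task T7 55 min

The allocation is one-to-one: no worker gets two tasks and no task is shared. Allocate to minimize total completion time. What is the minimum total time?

Min total: 94 min

This is a one-to-one assignment (minimum-cost bipartite matching).
Optimal: Ghosh→Task T1 (18 min), Okafor→Task T5 (21 min), Watson→Task T7 (55 min) — total 18+21+55 = 94 min.
Next-best assignment: Ghosh→Task T1, Okafor→Task T7, Watson→Task T5 = 135 min.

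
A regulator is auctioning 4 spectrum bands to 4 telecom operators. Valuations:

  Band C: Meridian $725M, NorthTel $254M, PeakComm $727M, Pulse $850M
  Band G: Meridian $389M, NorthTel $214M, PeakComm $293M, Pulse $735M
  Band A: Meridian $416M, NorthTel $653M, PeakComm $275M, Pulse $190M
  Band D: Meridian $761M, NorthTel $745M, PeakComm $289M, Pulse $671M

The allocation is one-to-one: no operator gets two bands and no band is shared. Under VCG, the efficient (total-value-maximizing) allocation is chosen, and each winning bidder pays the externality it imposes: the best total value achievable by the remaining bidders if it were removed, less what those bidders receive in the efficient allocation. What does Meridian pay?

Efficient allocation: Meridian→Band D ($761M), NorthTel→Band A ($653M), PeakComm→Band C ($727M), Pulse→Band G ($735M); total welfare W = $2876M.
Meridian receives Band D at value $761M, so the others get W − 761 = $2115M.
Without Meridian: best allocation of the remaining 3 bidders over all 4 bands is NorthTel→Band D ($745M), PeakComm→Band C ($727M), Pulse→Band G ($735M), total $2207M.
VCG payment = (others' best without Meridian) − (others' welfare with Meridian) = 2207 − 2115 = $92M.

Meridian pays $92M.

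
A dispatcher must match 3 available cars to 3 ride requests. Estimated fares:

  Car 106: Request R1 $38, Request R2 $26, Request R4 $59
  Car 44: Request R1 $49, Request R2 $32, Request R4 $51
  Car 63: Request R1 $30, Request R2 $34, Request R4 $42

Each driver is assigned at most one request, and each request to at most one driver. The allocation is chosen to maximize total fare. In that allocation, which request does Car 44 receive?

Car 44 receives Request R1.

This is a one-to-one assignment (maximum-weight bipartite matching).
Optimal: Car 106→Request R4 ($59), Car 44→Request R1 ($49), Car 63→Request R2 ($34) — total 59+49+34 = $142.
Next-best assignment: Car 106→Request R1, Car 44→Request R4, Car 63→Request R2 = $123.
Every other assignment is strictly worse.
Car 44's own top request is Request R4 ($51), but forcing Car 44→Request R4 and reassigning the rest optimally gives only $123 — worse by 19.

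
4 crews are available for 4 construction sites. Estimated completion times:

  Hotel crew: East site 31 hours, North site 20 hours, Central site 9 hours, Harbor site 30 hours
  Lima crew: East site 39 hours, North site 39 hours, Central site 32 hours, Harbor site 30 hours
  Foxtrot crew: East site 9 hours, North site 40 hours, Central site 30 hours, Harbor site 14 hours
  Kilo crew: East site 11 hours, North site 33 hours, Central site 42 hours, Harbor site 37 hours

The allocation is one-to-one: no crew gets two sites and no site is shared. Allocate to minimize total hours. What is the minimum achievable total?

Min total: 73 hours

Optimal: Hotel crew→Central site (9 hours), Lima crew→North site (39 hours), Foxtrot crew→Harbor site (14 hours), Kilo crew→East site (11 hours) — total 9+39+14+11 = 73 hours.
Next-best assignment: Hotel crew→North site, Lima crew→Central site, Foxtrot crew→Harbor site, Kilo crew→East site = 77 hours.
Swapping Kilo crew↔Foxtrot crew (Kilo crew→Harbor site 37 hours, Foxtrot crew→East site 9 hours) adds 21.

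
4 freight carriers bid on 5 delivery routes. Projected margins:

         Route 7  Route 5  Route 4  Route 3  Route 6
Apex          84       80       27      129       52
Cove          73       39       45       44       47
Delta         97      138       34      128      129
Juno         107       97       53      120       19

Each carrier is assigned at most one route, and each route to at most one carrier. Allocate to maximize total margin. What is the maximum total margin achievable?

Optimal: Apex→Route 3 ($129k), Cove→Route 7 ($73k), Delta→Route 6 ($129k), Juno→Route 5 ($97k) — total 129+73+129+97 = $428k.
Max-entry greedy (repeatedly take the single best remaining cell) gives $421k, worse by 7.

Maximum total: $428k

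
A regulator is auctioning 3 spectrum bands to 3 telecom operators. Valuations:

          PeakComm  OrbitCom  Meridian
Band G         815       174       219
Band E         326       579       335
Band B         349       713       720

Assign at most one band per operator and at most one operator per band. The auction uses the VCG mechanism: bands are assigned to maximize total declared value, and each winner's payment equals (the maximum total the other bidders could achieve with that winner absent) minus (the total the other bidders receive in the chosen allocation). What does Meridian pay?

Efficient allocation: PeakComm→Band G ($815M), OrbitCom→Band E ($579M), Meridian→Band B ($720M); total welfare W = $2114M.
Meridian receives Band B at value $720M, so the others get W − 720 = $1394M.
Without Meridian: best allocation of the remaining 2 bidders over all 3 bands is PeakComm→Band G ($815M), OrbitCom→Band B ($713M), total $1528M.
VCG payment = (others' best without Meridian) − (others' welfare with Meridian) = 1528 − 1394 = $134M.

Meridian pays $134M.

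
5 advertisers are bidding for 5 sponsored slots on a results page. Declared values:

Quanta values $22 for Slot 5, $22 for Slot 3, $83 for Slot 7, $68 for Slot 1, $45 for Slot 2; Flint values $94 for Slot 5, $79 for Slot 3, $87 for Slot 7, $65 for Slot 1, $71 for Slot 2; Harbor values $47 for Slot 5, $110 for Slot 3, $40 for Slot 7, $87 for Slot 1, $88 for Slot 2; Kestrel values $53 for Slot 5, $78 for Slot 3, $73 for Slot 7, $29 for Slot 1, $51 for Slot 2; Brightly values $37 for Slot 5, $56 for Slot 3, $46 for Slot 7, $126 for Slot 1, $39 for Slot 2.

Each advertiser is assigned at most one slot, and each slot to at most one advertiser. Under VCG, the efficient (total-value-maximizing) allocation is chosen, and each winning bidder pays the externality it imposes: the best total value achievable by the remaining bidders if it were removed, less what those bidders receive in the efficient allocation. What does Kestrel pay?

Efficient allocation: Quanta→Slot 7 ($83), Flint→Slot 5 ($94), Harbor→Slot 2 ($88), Kestrel→Slot 3 ($78), Brightly→Slot 1 ($126); total welfare W = $469.
Kestrel receives Slot 3 at value $78, so the others get W − 78 = $391.
Without Kestrel: best allocation of the remaining 4 bidders over all 5 slots is Quanta→Slot 7 ($83), Flint→Slot 5 ($94), Harbor→Slot 3 ($110), Brightly→Slot 1 ($126), total $413.
VCG payment = (others' best without Kestrel) − (others' welfare with Kestrel) = 413 − 391 = $22.

Kestrel pays $22.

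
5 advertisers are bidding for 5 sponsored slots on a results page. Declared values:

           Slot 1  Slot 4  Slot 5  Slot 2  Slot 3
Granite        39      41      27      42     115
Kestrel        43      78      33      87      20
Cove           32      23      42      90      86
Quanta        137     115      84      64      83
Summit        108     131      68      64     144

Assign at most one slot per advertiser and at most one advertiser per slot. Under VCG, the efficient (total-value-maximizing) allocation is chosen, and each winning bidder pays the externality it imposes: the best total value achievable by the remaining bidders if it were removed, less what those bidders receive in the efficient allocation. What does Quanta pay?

Quanta pays $16.

Efficient allocation: Granite→Slot 3 ($115), Kestrel→Slot 2 ($87), Cove→Slot 5 ($42), Quanta→Slot 1 ($137), Summit→Slot 4 ($131); total welfare W = $512.
Quanta receives Slot 1 at value $137, so the others get W − 137 = $375.
Without Quanta: best allocation of the remaining 4 bidders over all 5 slots is Granite→Slot 3 ($115), Kestrel→Slot 4 ($78), Cove→Slot 2 ($90), Summit→Slot 1 ($108), total $391.
VCG payment = (others' best without Quanta) − (others' welfare with Quanta) = 391 − 375 = $16.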